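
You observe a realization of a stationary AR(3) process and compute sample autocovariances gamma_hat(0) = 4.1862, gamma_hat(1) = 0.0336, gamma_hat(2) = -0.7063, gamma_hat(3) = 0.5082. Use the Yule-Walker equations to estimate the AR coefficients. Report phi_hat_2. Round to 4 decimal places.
\hat\phi_{2} = -0.1700

The Yule-Walker equations for an AR(p) process read, in matrix form,
  Gamma_p phi = r_p,   with   (Gamma_p)_{ij} = gamma(|i - j|),
                       (r_p)_i = gamma(i),   i,j = 1..p.
Substitute the sample gammas (Toeplitz matrix and right-hand side of size 3):
  Gamma_p = [[4.1862, 0.0336, -0.7063], [0.0336, 4.1862, 0.0336], [-0.7063, 0.0336, 4.1862]]
  r_p     = [0.0336, -0.7063, 0.5082]
Written out (R1..R3):
  (R1) 4.1862 phi_1 + 0.0336 phi_2 - 0.7063 phi_3 = 0.0336
  (R2) 0.0336 phi_1 + 4.1862 phi_2 + 0.0336 phi_3 = -0.7063
  (R3) -0.7063 phi_1 + 0.0336 phi_2 + 4.1862 phi_3 = 0.5082
Gaussian elimination:
  R2 <- R2 - (0.0336/4.1862) R1 = R2 - (0.008026) R1:  4.18593 phi_2 + 0.039269 phi_3 = -0.70657
  R3 <- R3 - (-0.7063/4.1862) R1 = R3 - (-0.168721) R1:  0.039269 phi_2 + 4.067032 phi_3 = 0.513869
  R3 <- R3 - (0.039269/4.18593) R2 = R3 - (0.009381) R2:  4.066664 phi_3 = 0.520497
Back-substitution:
  phi_hat_3 = 0.520497 / 4.066664 = 0.127991
  phi_hat_2 = (-0.70657 - (0.039269)(0.127991)) / 4.18593 = -0.169997
  phi_hat_1 = (0.0336 - (0.0336)(-0.169997) - (-0.7063)(0.127991)) / 4.1862 = 0.030986
So phi_hat = [0.0310, -0.1700, 0.1280].
Therefore phi_hat_2 = -0.1700.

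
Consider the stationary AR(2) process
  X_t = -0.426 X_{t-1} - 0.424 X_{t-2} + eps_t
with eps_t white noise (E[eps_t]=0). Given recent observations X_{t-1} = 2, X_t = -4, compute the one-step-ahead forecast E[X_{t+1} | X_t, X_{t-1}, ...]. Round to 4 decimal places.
E[X_{t+1} \mid \mathcal F_t] = 0.8560

For an AR(p) model X_t = c + sum_i phi_i X_{t-i} + eps_t, the
one-step-ahead conditional mean is
  E[X_{t+1} | X_t, ...] = c + sum_i phi_i X_{t+1-i}.
Substitute known values:
  E[X_{t+1} | ...] = (-0.426) * (-4) + (-0.424) * (2)
                   = 0.8560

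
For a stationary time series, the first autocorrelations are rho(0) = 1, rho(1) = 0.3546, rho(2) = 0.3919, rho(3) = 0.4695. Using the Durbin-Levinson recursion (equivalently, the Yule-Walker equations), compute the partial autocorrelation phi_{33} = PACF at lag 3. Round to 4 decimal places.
\phi_{33} = 0.3339

The PACF at lag k is phi_{kk}, the last component of the solution
to the Yule-Walker system G_k phi = r_k where
  (G_k)_{ij} = rho(|i - j|), (r_k)_i = rho(i), i,j = 1..k.
Equivalently, Durbin-Levinson gives phi_{kk} iteratively:
  phi_{11} = rho(1)
  phi_{kk} = [rho(k) - sum_{j=1..k-1} phi_{k-1,j} rho(k-j)]
            / [1 - sum_{j=1..k-1} phi_{k-1,j} rho(j)],
  phi_{k,j} = phi_{k-1,j} - phi_{kk} phi_{k-1,k-j},  j = 1..k-1.
Step k = 1:
  phi_11 = rho(1) = 0.3546.
Step k = 2:
  phi_22 = [rho(2) - phi_11 rho(1)] / [1 - phi_11 rho(1)] = [0.3919 - (0.3546)(0.3546)] / [1 - (0.3546)(0.3546)]
         = 0.26615884 / 0.87425884 = 0.304439.
  Update: phi_21 = phi_11 - phi_22 phi_11 = 0.3546 - (0.304439)(0.3546) = 0.246646.
Step k = 3:
  phi_33 = [rho(3) - phi_21 rho(2) - phi_22 rho(1)] / [1 - phi_21 rho(1) - phi_22 rho(2)]
    numerator   = 0.4695 - (0.246646)(0.3919) - (0.304439)(0.3546) = 0.2648853
    denominator = 1 - (0.246646)(0.3546) - (0.304439)(0.3919) = 0.7932296
  phi_33 = 0.2648853 / 0.7932296 = 0.3339.
Therefore phi_{33} = 0.3339.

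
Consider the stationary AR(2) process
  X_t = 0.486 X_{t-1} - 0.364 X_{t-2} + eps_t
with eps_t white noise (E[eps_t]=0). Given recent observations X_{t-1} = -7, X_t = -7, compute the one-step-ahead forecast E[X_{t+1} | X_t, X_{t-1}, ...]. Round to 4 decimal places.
E[X_{t+1} \mid \mathcal F_t] = -0.8540

For an AR(p) model X_t = c + sum_i phi_i X_{t-i} + eps_t, the
one-step-ahead conditional mean is
  E[X_{t+1} | X_t, ...] = c + sum_i phi_i X_{t+1-i}.
Substitute known values:
  E[X_{t+1} | ...] = (0.486) * (-7) + (-0.364) * (-7)
                   = -0.8540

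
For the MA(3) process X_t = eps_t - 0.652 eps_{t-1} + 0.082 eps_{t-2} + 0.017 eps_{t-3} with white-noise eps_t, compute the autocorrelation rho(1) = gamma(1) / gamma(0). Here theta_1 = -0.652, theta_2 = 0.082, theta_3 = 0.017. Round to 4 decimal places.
\rho(1) = -0.4916

For an MA(q) process with theta_0 = 1, the autocovariance is
  gamma(k) = sigma^2 * sum_{i=0..q-k} theta_i * theta_{i+k},
and rho(k) = gamma(k) / gamma(0). Sigma^2 cancels.
  numerator   = (1)*(-0.652) + (-0.652)*(0.082) + (0.082)*(0.017) = -0.70407.
  denominator = (1)^2 + (-0.652)^2 + (0.082)^2 + (0.017)^2 = 1.432117.
  rho(1) = -0.70407 / 1.432117 = -0.4916.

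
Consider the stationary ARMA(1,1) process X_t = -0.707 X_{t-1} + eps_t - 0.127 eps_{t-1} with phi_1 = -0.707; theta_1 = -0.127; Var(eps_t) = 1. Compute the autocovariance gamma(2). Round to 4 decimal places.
\gamma(2) = 1.2848

Multiply the model equation by X_{t-k} and take expectations. With theta_0 = psi_0 = 1 and psi_j the MA(infinity) weights, this gives
  gamma(k) - sum_i phi_i gamma(k-i) = c_k,
  c_k = sigma^2 * sum_{j=k..q} theta_j psi_{j-k}   (c_k = 0 for k > q),
using gamma(-m) = gamma(m).
psi-weights needed (psi_j = theta_j + sum_i phi_i psi_{j-i}):
  psi_1 = theta_1 + phi_1 = -0.127 + (-0.707) = -0.834
Right-hand sides:
  c_0 = sigma^2 (1 + theta_1 psi_1) = 1 * (1 + (-0.127)(-0.834)) = 1 * 1.105918 = 1.105918
  c_1 = sigma^2 theta_1 = 1 * (-0.127) = -0.127
  c_2 = 0
Equations for k = 0 and k = 1 (AR order 1):
  gamma(0) = phi_1 gamma(1) + c_0
  gamma(1) = phi_1 gamma(0) + c_1
Substituting the second into the first: gamma(0) (1 - phi_1^2) = c_0 + phi_1 c_1, so
  gamma(0) = (c_0 + phi_1 c_1) / (1 - phi_1^2) = (1.105918 + (-0.707)(-0.127)) / (1 - (-0.707)^2) = 1.195707 / 0.500151 = 2.390692.
  gamma(1) = phi_1 gamma(0) + c_1 = (-0.707)(2.390692) + (-0.127) = -1.817219.
For k = 2 (> q): gamma(2) = phi_1 gamma(1) = (-0.707)(-1.817219) = 1.284774.
Therefore gamma(2) = 1.2848 (to 4 decimal places).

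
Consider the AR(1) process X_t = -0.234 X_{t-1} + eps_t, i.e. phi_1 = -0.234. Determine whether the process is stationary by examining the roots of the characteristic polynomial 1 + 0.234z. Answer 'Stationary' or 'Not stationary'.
\text{Stationary}

The AR(p) characteristic polynomial is P(z) = 1 + 0.234z.
Stationarity requires all roots to lie outside the unit circle, i.e. |z| > 1 for every root.
This is linear in z: 1 + (0.234) z = 0  =>  z = -1/(0.234) = -4.273504,  |z| = 4.273504.
Moduli of all roots: 4.2735.
All moduli strictly greater than 1? Yes.
Verdict: Stationary.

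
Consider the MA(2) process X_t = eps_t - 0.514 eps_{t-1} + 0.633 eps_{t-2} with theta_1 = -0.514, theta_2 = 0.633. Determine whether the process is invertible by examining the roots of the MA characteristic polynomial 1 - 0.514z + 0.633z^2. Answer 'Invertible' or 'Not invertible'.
\text{Invertible}

The MA(q) characteristic polynomial is P(z) = 1 - 0.514z + 0.633z^2.
Invertibility requires all roots to lie outside the unit circle, i.e. |z| > 1 for every root.
Set 1 + (-0.514) z + (0.633) z^2 = 0, i.e. a z^2 + b z + c = 0 with a = 0.633, b = -0.514, c = 1.
Discriminant D = b^2 - 4ac = (-0.514)^2 - 4*(0.633)*1 = 0.264196 - (2.532) = -2.267804.
D < 0, so the roots are the complex-conjugate pair z = (-b +/- i sqrt(-D)) / (2a) = 0.406 +/- 1.1895i.
For a conjugate pair |z|^2 = z * conj(z) = (product of roots) = c/a = 1/(0.633) = 1.579779, so |z| = sqrt(1.579779) = 1.2569 for both roots.
Moduli of all roots: 1.2569, 1.2569.
All moduli strictly greater than 1? Yes.
Verdict: Invertible.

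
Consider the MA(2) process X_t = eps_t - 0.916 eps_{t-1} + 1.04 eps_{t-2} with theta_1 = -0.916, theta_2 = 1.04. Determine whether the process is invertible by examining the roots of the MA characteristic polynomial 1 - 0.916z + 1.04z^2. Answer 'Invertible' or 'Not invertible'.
\text{Not invertible}

The MA(q) characteristic polynomial is P(z) = 1 - 0.916z + 1.04z^2.
Invertibility requires all roots to lie outside the unit circle, i.e. |z| > 1 for every root.
Set 1 + (-0.916) z + (1.04) z^2 = 0, i.e. a z^2 + b z + c = 0 with a = 1.04, b = -0.916, c = 1.
Discriminant D = b^2 - 4ac = (-0.916)^2 - 4*(1.04)*1 = 0.839056 - (4.16) = -3.320944.
D < 0, so the roots are the complex-conjugate pair z = (-b +/- i sqrt(-D)) / (2a) = 0.4404 +/- 0.8761i.
For a conjugate pair |z|^2 = z * conj(z) = (product of roots) = c/a = 1/(1.04) = 0.961538, so |z| = sqrt(0.961538) = 0.9806 for both roots.
Moduli of all roots: 0.9806, 0.9806.
All moduli strictly greater than 1? No.
Verdict: Not invertible.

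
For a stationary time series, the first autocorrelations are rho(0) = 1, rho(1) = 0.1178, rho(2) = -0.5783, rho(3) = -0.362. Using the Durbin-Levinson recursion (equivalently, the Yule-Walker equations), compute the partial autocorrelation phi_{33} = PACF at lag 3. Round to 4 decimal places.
\phi_{33} = -0.2890

The PACF at lag k is phi_{kk}, the last component of the solution
to the Yule-Walker system G_k phi = r_k where
  (G_k)_{ij} = rho(|i - j|), (r_k)_i = rho(i), i,j = 1..k.
Equivalently, Durbin-Levinson gives phi_{kk} iteratively:
  phi_{11} = rho(1)
  phi_{kk} = [rho(k) - sum_{j=1..k-1} phi_{k-1,j} rho(k-j)]
            / [1 - sum_{j=1..k-1} phi_{k-1,j} rho(j)],
  phi_{k,j} = phi_{k-1,j} - phi_{kk} phi_{k-1,k-j},  j = 1..k-1.
Step k = 1:
  phi_11 = rho(1) = 0.1178.
Step k = 2:
  phi_22 = [rho(2) - phi_11 rho(1)] / [1 - phi_11 rho(1)] = [-0.5783 - (0.1178)(0.1178)] / [1 - (0.1178)(0.1178)]
         = -0.59217684 / 0.98612316 = -0.60051.
  Update: phi_21 = phi_11 - phi_22 phi_11 = 0.1178 - (-0.60051)(0.1178) = 0.18854.
Step k = 3:
  phi_33 = [rho(3) - phi_21 rho(2) - phi_22 rho(1)] / [1 - phi_21 rho(1) - phi_22 rho(2)]
    numerator   = -0.362 - (0.18854)(-0.5783) - (-0.60051)(0.1178) = -0.18222719
    denominator = 1 - (0.18854)(0.1178) - (-0.60051)(-0.5783) = 0.63051503
  phi_33 = -0.18222719 / 0.63051503 = -0.289.
Therefore phi_{33} = -0.2890.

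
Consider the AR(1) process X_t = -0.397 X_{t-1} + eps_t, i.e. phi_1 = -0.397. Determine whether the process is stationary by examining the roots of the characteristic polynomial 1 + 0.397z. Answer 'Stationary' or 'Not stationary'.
\text{Stationary}

The AR(p) characteristic polynomial is P(z) = 1 + 0.397z.
Stationarity requires all roots to lie outside the unit circle, i.e. |z| > 1 for every root.
This is linear in z: 1 + (0.397) z = 0  =>  z = -1/(0.397) = -2.518892,  |z| = 2.518892.
Moduli of all roots: 2.5189.
All moduli strictly greater than 1? Yes.
Verdict: Stationary.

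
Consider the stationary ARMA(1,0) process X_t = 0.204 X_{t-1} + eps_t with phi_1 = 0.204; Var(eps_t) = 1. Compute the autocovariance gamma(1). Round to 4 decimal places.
\gamma(1) = 0.2129

Multiply the model equation by X_{t-k} and take expectations. With theta_0 = psi_0 = 1 and psi_j the MA(infinity) weights, this gives
  gamma(k) - sum_i phi_i gamma(k-i) = c_k,
  c_k = sigma^2 * sum_{j=k..q} theta_j psi_{j-k}   (c_k = 0 for k > q),
using gamma(-m) = gamma(m).
Pure AR (q = 0): c_0 = sigma^2 = 1, c_k = 0 for k >= 1.
Equations for k = 0 and k = 1 (AR order 1):
  gamma(0) = phi_1 gamma(1) + c_0
  gamma(1) = phi_1 gamma(0) + c_1
Substituting the second into the first: gamma(0) (1 - phi_1^2) = c_0 + phi_1 c_1, so
  gamma(0) = c_0 / (1 - phi_1^2) = 1 / (1 - (0.204)^2) = 1 / 0.958384 = 1.043423.
  gamma(1) = phi_1 gamma(0) = (0.204)(1.043423) = 0.212858.
Therefore gamma(1) = 0.2129 (to 4 decimal places).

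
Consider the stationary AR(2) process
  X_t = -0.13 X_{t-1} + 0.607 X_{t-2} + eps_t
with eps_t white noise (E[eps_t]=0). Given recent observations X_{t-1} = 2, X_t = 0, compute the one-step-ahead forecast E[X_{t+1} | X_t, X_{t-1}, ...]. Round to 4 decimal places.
E[X_{t+1} \mid \mathcal F_t] = 1.2140

For an AR(p) model X_t = c + sum_i phi_i X_{t-i} + eps_t, the
one-step-ahead conditional mean is
  E[X_{t+1} | X_t, ...] = c + sum_i phi_i X_{t+1-i}.
Substitute known values:
  E[X_{t+1} | ...] = (-0.13) * (0) + (0.607) * (2)
                   = 1.2140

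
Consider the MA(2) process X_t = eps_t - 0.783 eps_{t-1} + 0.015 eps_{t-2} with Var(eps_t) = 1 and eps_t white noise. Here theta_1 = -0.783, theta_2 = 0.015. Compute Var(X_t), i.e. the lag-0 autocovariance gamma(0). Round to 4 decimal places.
\gamma(0) = 1.6133

For an MA(q) process X_t = eps_t + sum_i theta_i eps_{t-i} with
Var(eps_t) = sigma^2, the variance is
  gamma(0) = sigma^2 * (1 + sum_i theta_i^2).
  sum_i theta_i^2 = (-0.783)^2 + (0.015)^2 = 0.613089 + 0.000225 = 0.613314.
  gamma(0) = 1 * (1 + 0.613314) = 1 * 1.613314 = 1.613314, which rounds to 1.6133.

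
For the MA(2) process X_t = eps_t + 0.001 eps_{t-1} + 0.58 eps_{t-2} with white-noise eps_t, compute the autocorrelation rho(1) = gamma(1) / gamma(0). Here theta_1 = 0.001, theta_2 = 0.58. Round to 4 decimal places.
\rho(1) = 0.0012

For an MA(q) process with theta_0 = 1, the autocovariance is
  gamma(k) = sigma^2 * sum_{i=0..q-k} theta_i * theta_{i+k},
and rho(k) = gamma(k) / gamma(0). Sigma^2 cancels.
  numerator   = (1)*(0.001) + (0.001)*(0.58) = 0.00158.
  denominator = (1)^2 + (0.001)^2 + (0.58)^2 = 1.336401.
  rho(1) = 0.00158 / 1.336401 = 0.0012.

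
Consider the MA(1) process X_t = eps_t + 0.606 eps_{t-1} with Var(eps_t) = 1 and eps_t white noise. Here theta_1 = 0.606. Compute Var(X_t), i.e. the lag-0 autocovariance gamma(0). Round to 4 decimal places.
\gamma(0) = 1.3672

For an MA(q) process X_t = eps_t + sum_i theta_i eps_{t-i} with
Var(eps_t) = sigma^2, the variance is
  gamma(0) = sigma^2 * (1 + sum_i theta_i^2).
  sum_i theta_i^2 = (0.606)^2 = 0.367236.
  gamma(0) = 1 * (1 + 0.367236) = 1 * 1.367236 = 1.367236, which rounds to 1.3672.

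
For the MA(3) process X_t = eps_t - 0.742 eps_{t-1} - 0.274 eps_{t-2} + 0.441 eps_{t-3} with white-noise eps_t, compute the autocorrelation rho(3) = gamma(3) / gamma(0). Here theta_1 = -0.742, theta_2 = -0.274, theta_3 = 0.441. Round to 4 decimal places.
\rho(3) = 0.2423

For an MA(q) process with theta_0 = 1, the autocovariance is
  gamma(k) = sigma^2 * sum_{i=0..q-k} theta_i * theta_{i+k},
and rho(k) = gamma(k) / gamma(0). Sigma^2 cancels.
  numerator   = (1)*(0.441) = 0.441.
  denominator = (1)^2 + (-0.742)^2 + (-0.274)^2 + (0.441)^2 = 1.820121.
  rho(3) = 0.441 / 1.820121 = 0.2423.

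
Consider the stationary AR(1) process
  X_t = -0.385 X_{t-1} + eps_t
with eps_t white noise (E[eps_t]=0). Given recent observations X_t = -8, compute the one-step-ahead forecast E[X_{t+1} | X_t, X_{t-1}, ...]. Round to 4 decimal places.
E[X_{t+1} \mid \mathcal F_t] = 3.0800

For an AR(p) model X_t = c + sum_i phi_i X_{t-i} + eps_t, the
one-step-ahead conditional mean is
  E[X_{t+1} | X_t, ...] = c + sum_i phi_i X_{t+1-i}.
Substitute known values:
  E[X_{t+1} | ...] = (-0.385) * (-8)
                   = 3.0800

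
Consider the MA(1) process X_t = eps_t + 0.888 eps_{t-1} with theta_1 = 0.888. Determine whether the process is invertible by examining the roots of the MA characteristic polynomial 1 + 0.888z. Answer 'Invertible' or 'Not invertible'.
\text{Invertible}

The MA(q) characteristic polynomial is P(z) = 1 + 0.888z.
Invertibility requires all roots to lie outside the unit circle, i.e. |z| > 1 for every root.
This is linear in z: 1 + (0.888) z = 0  =>  z = -1/(0.888) = -1.126126,  |z| = 1.126126.
Moduli of all roots: 1.1261.
All moduli strictly greater than 1? Yes.
Verdict: Invertible.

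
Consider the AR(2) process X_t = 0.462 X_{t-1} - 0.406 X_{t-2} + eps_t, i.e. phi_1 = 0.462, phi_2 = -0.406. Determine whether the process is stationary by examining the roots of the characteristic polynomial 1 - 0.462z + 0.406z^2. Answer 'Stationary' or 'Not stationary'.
\text{Stationary}

The AR(p) characteristic polynomial is P(z) = 1 - 0.462z + 0.406z^2.
Stationarity requires all roots to lie outside the unit circle, i.e. |z| > 1 for every root.
Set 1 + (-0.462) z + (0.406) z^2 = 0, i.e. a z^2 + b z + c = 0 with a = 0.406, b = -0.462, c = 1.
Discriminant D = b^2 - 4ac = (-0.462)^2 - 4*(0.406)*1 = 0.213444 - (1.624) = -1.410556.
D < 0, so the roots are the complex-conjugate pair z = (-b +/- i sqrt(-D)) / (2a) = 0.569 +/- 1.4626i.
For a conjugate pair |z|^2 = z * conj(z) = (product of roots) = c/a = 1/(0.406) = 2.463054, so |z| = sqrt(2.463054) = 1.5694 for both roots.
Moduli of all roots: 1.5694, 1.5694.
All moduli strictly greater than 1? Yes.
Verdict: Stationary.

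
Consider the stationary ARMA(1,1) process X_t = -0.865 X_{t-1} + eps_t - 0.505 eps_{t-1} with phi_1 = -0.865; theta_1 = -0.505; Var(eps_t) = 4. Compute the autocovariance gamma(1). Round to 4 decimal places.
\gamma(1) = -31.2732

Multiply the model equation by X_{t-k} and take expectations. With theta_0 = psi_0 = 1 and psi_j the MA(infinity) weights, this gives
  gamma(k) - sum_i phi_i gamma(k-i) = c_k,
  c_k = sigma^2 * sum_{j=k..q} theta_j psi_{j-k}   (c_k = 0 for k > q),
using gamma(-m) = gamma(m).
psi-weights needed (psi_j = theta_j + sum_i phi_i psi_{j-i}):
  psi_1 = theta_1 + phi_1 = -0.505 + (-0.865) = -1.37
Right-hand sides:
  c_0 = sigma^2 (1 + theta_1 psi_1) = 4 * (1 + (-0.505)(-1.37)) = 4 * 1.69185 = 6.7674
  c_1 = sigma^2 theta_1 = 4 * (-0.505) = -2.02
  c_2 = 0
Equations for k = 0 and k = 1 (AR order 1):
  gamma(0) = phi_1 gamma(1) + c_0
  gamma(1) = phi_1 gamma(0) + c_1
Substituting the second into the first: gamma(0) (1 - phi_1^2) = c_0 + phi_1 c_1, so
  gamma(0) = (c_0 + phi_1 c_1) / (1 - phi_1^2) = (6.7674 + (-0.865)(-2.02)) / (1 - (-0.865)^2) = 8.5147 / 0.251775 = 33.818687.
  gamma(1) = phi_1 gamma(0) + c_1 = (-0.865)(33.818687) + (-2.02) = -31.273165.
Therefore gamma(1) = -31.2732 (to 4 decimal places).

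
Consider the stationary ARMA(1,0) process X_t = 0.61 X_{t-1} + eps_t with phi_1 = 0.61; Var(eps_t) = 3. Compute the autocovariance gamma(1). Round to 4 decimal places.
\gamma(1) = 2.9145

Multiply the model equation by X_{t-k} and take expectations. With theta_0 = psi_0 = 1 and psi_j the MA(infinity) weights, this gives
  gamma(k) - sum_i phi_i gamma(k-i) = c_k,
  c_k = sigma^2 * sum_{j=k..q} theta_j psi_{j-k}   (c_k = 0 for k > q),
using gamma(-m) = gamma(m).
Pure AR (q = 0): c_0 = sigma^2 = 3, c_k = 0 for k >= 1.
Equations for k = 0 and k = 1 (AR order 1):
  gamma(0) = phi_1 gamma(1) + c_0
  gamma(1) = phi_1 gamma(0) + c_1
Substituting the second into the first: gamma(0) (1 - phi_1^2) = c_0 + phi_1 c_1, so
  gamma(0) = c_0 / (1 - phi_1^2) = 3 / (1 - (0.61)^2) = 3 / 0.6279 = 4.777831.
  gamma(1) = phi_1 gamma(0) = (0.61)(4.777831) = 2.914477.
Therefore gamma(1) = 2.9145 (to 4 decimal places).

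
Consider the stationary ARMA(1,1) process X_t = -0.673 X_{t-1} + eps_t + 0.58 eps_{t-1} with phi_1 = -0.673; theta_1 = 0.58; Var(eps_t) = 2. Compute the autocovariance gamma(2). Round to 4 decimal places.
\gamma(2) = 0.1395

Multiply the model equation by X_{t-k} and take expectations. With theta_0 = psi_0 = 1 and psi_j the MA(infinity) weights, this gives
  gamma(k) - sum_i phi_i gamma(k-i) = c_k,
  c_k = sigma^2 * sum_{j=k..q} theta_j psi_{j-k}   (c_k = 0 for k > q),
using gamma(-m) = gamma(m).
psi-weights needed (psi_j = theta_j + sum_i phi_i psi_{j-i}):
  psi_1 = theta_1 + phi_1 = 0.58 + (-0.673) = -0.093
Right-hand sides:
  c_0 = sigma^2 (1 + theta_1 psi_1) = 2 * (1 + (0.58)(-0.093)) = 2 * 0.94606 = 1.89212
  c_1 = sigma^2 theta_1 = 2 * (0.58) = 1.16
  c_2 = 0
Equations for k = 0 and k = 1 (AR order 1):
  gamma(0) = phi_1 gamma(1) + c_0
  gamma(1) = phi_1 gamma(0) + c_1
Substituting the second into the first: gamma(0) (1 - phi_1^2) = c_0 + phi_1 c_1, so
  gamma(0) = (c_0 + phi_1 c_1) / (1 - phi_1^2) = (1.89212 + (-0.673)(1.16)) / (1 - (-0.673)^2) = 1.11144 / 0.547071 = 2.031619.
  gamma(1) = phi_1 gamma(0) + c_1 = (-0.673)(2.031619) + (1.16) = -0.20728.
For k = 2 (> q): gamma(2) = phi_1 gamma(1) = (-0.673)(-0.20728) = 0.139499.
Therefore gamma(2) = 0.1395 (to 4 decimal places).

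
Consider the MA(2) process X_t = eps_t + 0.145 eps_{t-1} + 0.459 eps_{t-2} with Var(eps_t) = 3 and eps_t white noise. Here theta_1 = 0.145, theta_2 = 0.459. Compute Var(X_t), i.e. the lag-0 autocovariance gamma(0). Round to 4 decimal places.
\gamma(0) = 3.6951

For an MA(q) process X_t = eps_t + sum_i theta_i eps_{t-i} with
Var(eps_t) = sigma^2, the variance is
  gamma(0) = sigma^2 * (1 + sum_i theta_i^2).
  sum_i theta_i^2 = (0.145)^2 + (0.459)^2 = 0.021025 + 0.210681 = 0.231706.
  gamma(0) = 3 * (1 + 0.231706) = 3 * 1.231706 = 3.695118, which rounds to 3.6951.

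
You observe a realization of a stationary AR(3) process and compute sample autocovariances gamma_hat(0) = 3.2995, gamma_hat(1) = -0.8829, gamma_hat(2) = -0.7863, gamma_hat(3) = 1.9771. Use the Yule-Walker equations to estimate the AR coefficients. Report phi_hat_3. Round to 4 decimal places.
\hat\phi_{3} = 0.5150

The Yule-Walker equations for an AR(p) process read, in matrix form,
  Gamma_p phi = r_p,   with   (Gamma_p)_{ij} = gamma(|i - j|),
                       (r_p)_i = gamma(i),   i,j = 1..p.
Substitute the sample gammas (Toeplitz matrix and right-hand side of size 3):
  Gamma_p = [[3.2995, -0.8829, -0.7863], [-0.8829, 3.2995, -0.8829], [-0.7863, -0.8829, 3.2995]]
  r_p     = [-0.8829, -0.7863, 1.9771]
Written out (R1..R3):
  (R1) 3.2995 phi_1 - 0.8829 phi_2 - 0.7863 phi_3 = -0.8829
  (R2) -0.8829 phi_1 + 3.2995 phi_2 - 0.8829 phi_3 = -0.7863
  (R3) -0.7863 phi_1 - 0.8829 phi_2 + 3.2995 phi_3 = 1.9771
Gaussian elimination:
  R2 <- R2 - (-0.8829/3.2995) R1 = R2 - (-0.267586) R1:  3.063248 phi_2 - 1.093303 phi_3 = -1.022552
  R3 <- R3 - (-0.7863/3.2995) R1 = R3 - (-0.238309) R1:  -1.093303 phi_2 + 3.112118 phi_3 = 1.766697
  R3 <- R3 - (-1.093303/3.063248) R2 = R3 - (-0.35691) R2:  2.721907 phi_3 = 1.401739
Back-substitution:
  phi_hat_3 = 1.401739 / 2.721907 = 0.514984
  phi_hat_2 = (-1.022552 - (-1.093303)(0.514984)) / 3.063248 = -0.15001
  phi_hat_1 = (-0.8829 - (-0.8829)(-0.15001) - (-0.7863)(0.514984)) / 3.2995 = -0.185001
So phi_hat = [-0.1850, -0.1500, 0.5150].
Therefore phi_hat_3 = 0.5150.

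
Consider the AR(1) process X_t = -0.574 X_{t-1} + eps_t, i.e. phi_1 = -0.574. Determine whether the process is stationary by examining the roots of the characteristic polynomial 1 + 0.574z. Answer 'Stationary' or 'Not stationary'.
\text{Stationary}

The AR(p) characteristic polynomial is P(z) = 1 + 0.574z.
Stationarity requires all roots to lie outside the unit circle, i.e. |z| > 1 for every root.
This is linear in z: 1 + (0.574) z = 0  =>  z = -1/(0.574) = -1.74216,  |z| = 1.74216.
Moduli of all roots: 1.7422.
All moduli strictly greater than 1? Yes.
Verdict: Stationary.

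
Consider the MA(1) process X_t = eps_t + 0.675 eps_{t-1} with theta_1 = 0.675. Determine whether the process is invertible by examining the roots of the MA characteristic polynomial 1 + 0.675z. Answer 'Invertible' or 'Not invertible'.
\text{Invertible}

The MA(q) characteristic polynomial is P(z) = 1 + 0.675z.
Invertibility requires all roots to lie outside the unit circle, i.e. |z| > 1 for every root.
This is linear in z: 1 + (0.675) z = 0  =>  z = -1/(0.675) = -1.481481,  |z| = 1.481481.
Moduli of all roots: 1.4815.
All moduli strictly greater than 1? Yes.
Verdict: Invertible.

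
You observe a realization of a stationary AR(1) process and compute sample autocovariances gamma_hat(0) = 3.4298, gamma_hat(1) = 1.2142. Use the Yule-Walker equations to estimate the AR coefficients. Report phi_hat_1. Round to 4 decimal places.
\hat\phi_{1} = 0.3540

The Yule-Walker equations for an AR(p) process read, in matrix form,
  Gamma_p phi = r_p,   with   (Gamma_p)_{ij} = gamma(|i - j|),
                       (r_p)_i = gamma(i),   i,j = 1..p.
Substitute the sample gammas (Toeplitz matrix and right-hand side of size 1):
  Gamma_p = [[3.4298]]
  r_p     = [1.2142]
With p = 1 this is the single equation gamma(0) phi_1 = gamma(1):
  phi_hat_1 = gamma(1) / gamma(0) = 1.2142 / 3.4298 = 0.3540.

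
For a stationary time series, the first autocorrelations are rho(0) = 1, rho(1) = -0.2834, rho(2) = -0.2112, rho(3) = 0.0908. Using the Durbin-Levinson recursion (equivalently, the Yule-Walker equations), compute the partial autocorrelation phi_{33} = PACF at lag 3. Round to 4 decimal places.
\phi_{33} = -0.0941

The PACF at lag k is phi_{kk}, the last component of the solution
to the Yule-Walker system G_k phi = r_k where
  (G_k)_{ij} = rho(|i - j|), (r_k)_i = rho(i), i,j = 1..k.
Equivalently, Durbin-Levinson gives phi_{kk} iteratively:
  phi_{11} = rho(1)
  phi_{kk} = [rho(k) - sum_{j=1..k-1} phi_{k-1,j} rho(k-j)]
            / [1 - sum_{j=1..k-1} phi_{k-1,j} rho(j)],
  phi_{k,j} = phi_{k-1,j} - phi_{kk} phi_{k-1,k-j},  j = 1..k-1.
Step k = 1:
  phi_11 = rho(1) = -0.2834.
Step k = 2:
  phi_22 = [rho(2) - phi_11 rho(1)] / [1 - phi_11 rho(1)] = [-0.2112 - (-0.2834)(-0.2834)] / [1 - (-0.2834)(-0.2834)]
         = -0.29151556 / 0.91968444 = -0.316973.
  Update: phi_21 = phi_11 - phi_22 phi_11 = -0.2834 - (-0.316973)(-0.2834) = -0.37323.
Step k = 3:
  phi_33 = [rho(3) - phi_21 rho(2) - phi_22 rho(1)] / [1 - phi_21 rho(1) - phi_22 rho(2)]
    numerator   = 0.0908 - (-0.37323)(-0.2112) - (-0.316973)(-0.2834) = -0.07785651
    denominator = 1 - (-0.37323)(-0.2834) - (-0.316973)(-0.2112) = 0.82728174
  phi_33 = -0.07785651 / 0.82728174 = -0.0941.
Therefore phi_{33} = -0.0941.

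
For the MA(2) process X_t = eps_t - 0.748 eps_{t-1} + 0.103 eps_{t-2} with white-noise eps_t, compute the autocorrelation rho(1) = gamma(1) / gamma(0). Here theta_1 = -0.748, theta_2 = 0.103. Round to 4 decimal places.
\rho(1) = -0.5255

For an MA(q) process with theta_0 = 1, the autocovariance is
  gamma(k) = sigma^2 * sum_{i=0..q-k} theta_i * theta_{i+k},
and rho(k) = gamma(k) / gamma(0). Sigma^2 cancels.
  numerator   = (1)*(-0.748) + (-0.748)*(0.103) = -0.825044.
  denominator = (1)^2 + (-0.748)^2 + (0.103)^2 = 1.570113.
  rho(1) = -0.825044 / 1.570113 = -0.5255.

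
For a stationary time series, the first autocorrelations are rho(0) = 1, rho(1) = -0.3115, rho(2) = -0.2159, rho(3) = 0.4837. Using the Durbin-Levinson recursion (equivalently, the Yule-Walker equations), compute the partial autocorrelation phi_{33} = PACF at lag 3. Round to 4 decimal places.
\phi_{33} = 0.3589

The PACF at lag k is phi_{kk}, the last component of the solution
to the Yule-Walker system G_k phi = r_k where
  (G_k)_{ij} = rho(|i - j|), (r_k)_i = rho(i), i,j = 1..k.
Equivalently, Durbin-Levinson gives phi_{kk} iteratively:
  phi_{11} = rho(1)
  phi_{kk} = [rho(k) - sum_{j=1..k-1} phi_{k-1,j} rho(k-j)]
            / [1 - sum_{j=1..k-1} phi_{k-1,j} rho(j)],
  phi_{k,j} = phi_{k-1,j} - phi_{kk} phi_{k-1,k-j},  j = 1..k-1.
Step k = 1:
  phi_11 = rho(1) = -0.3115.
Step k = 2:
  phi_22 = [rho(2) - phi_11 rho(1)] / [1 - phi_11 rho(1)] = [-0.2159 - (-0.3115)(-0.3115)] / [1 - (-0.3115)(-0.3115)]
         = -0.31293225 / 0.90296775 = -0.34656.
  Update: phi_21 = phi_11 - phi_22 phi_11 = -0.3115 - (-0.34656)(-0.3115) = -0.419453.
Step k = 3:
  phi_33 = [rho(3) - phi_21 rho(2) - phi_22 rho(1)] / [1 - phi_21 rho(1) - phi_22 rho(2)]
    numerator   = 0.4837 - (-0.419453)(-0.2159) - (-0.34656)(-0.3115) = 0.28518667
    denominator = 1 - (-0.419453)(-0.3115) - (-0.34656)(-0.2159) = 0.79451804
  phi_33 = 0.28518667 / 0.79451804 = 0.3589.
Therefore phi_{33} = 0.3589.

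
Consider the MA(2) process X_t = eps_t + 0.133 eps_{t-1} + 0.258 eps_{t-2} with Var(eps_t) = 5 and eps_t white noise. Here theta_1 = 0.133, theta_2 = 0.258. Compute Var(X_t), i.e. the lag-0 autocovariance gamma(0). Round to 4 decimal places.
\gamma(0) = 5.4213

For an MA(q) process X_t = eps_t + sum_i theta_i eps_{t-i} with
Var(eps_t) = sigma^2, the variance is
  gamma(0) = sigma^2 * (1 + sum_i theta_i^2).
  sum_i theta_i^2 = (0.133)^2 + (0.258)^2 = 0.017689 + 0.066564 = 0.084253.
  gamma(0) = 5 * (1 + 0.084253) = 5 * 1.084253 = 5.421265, which rounds to 5.4213.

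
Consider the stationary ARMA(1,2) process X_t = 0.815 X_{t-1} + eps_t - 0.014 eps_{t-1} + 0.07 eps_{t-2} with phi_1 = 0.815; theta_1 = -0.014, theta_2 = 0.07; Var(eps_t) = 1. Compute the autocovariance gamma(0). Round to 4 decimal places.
\gamma(0) = 3.1976

Multiply the model equation by X_{t-k} and take expectations. With theta_0 = psi_0 = 1 and psi_j the MA(infinity) weights, this gives
  gamma(k) - sum_i phi_i gamma(k-i) = c_k,
  c_k = sigma^2 * sum_{j=k..q} theta_j psi_{j-k}   (c_k = 0 for k > q),
using gamma(-m) = gamma(m).
psi-weights needed (psi_j = theta_j + sum_i phi_i psi_{j-i}):
  psi_1 = theta_1 + phi_1 = -0.014 + (0.815) = 0.801
  psi_2 = theta_2 + phi_1 psi_1 = 0.07 + (0.815)(0.801) = 0.722815
Right-hand sides:
  c_0 = sigma^2 (1 + theta_1 psi_1 + theta_2 psi_2) = 1 * (1 + (-0.014)(0.801) + (0.07)(0.722815)) = 1 * 1.039383 = 1.039383
  c_1 = sigma^2 (theta_1 + theta_2 psi_1) = 1 * (-0.014 + (0.07)(0.801)) = 0.04207
  c_2 = sigma^2 theta_2 = 1 * (0.07) = 0.07
Equations for k = 0 and k = 1 (AR order 1):
  gamma(0) = phi_1 gamma(1) + c_0
  gamma(1) = phi_1 gamma(0) + c_1
Substituting the second into the first: gamma(0) (1 - phi_1^2) = c_0 + phi_1 c_1, so
  gamma(0) = (c_0 + phi_1 c_1) / (1 - phi_1^2) = (1.039383 + (0.815)(0.04207)) / (1 - (0.815)^2) = 1.07367 / 0.335775 = 3.197588.
Therefore gamma(0) = 3.1976 (to 4 decimal places).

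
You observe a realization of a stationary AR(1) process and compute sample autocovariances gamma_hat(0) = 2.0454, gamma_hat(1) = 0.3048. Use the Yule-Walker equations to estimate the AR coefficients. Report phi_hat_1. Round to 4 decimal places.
\hat\phi_{1} = 0.1490

The Yule-Walker equations for an AR(p) process read, in matrix form,
  Gamma_p phi = r_p,   with   (Gamma_p)_{ij} = gamma(|i - j|),
                       (r_p)_i = gamma(i),   i,j = 1..p.
Substitute the sample gammas (Toeplitz matrix and right-hand side of size 1):
  Gamma_p = [[2.0454]]
  r_p     = [0.3048]
With p = 1 this is the single equation gamma(0) phi_1 = gamma(1):
  phi_hat_1 = gamma(1) / gamma(0) = 0.3048 / 2.0454 = 0.1490.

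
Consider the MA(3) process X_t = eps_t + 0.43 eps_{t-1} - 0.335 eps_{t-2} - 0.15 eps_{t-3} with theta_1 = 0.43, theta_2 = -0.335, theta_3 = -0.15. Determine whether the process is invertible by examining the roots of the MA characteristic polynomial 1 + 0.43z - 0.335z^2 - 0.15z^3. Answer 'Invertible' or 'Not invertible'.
\text{Invertible}

The MA(q) characteristic polynomial is P(z) = 1 + 0.43z - 0.335z^2 - 0.15z^3.
Invertibility requires all roots to lie outside the unit circle, i.e. |z| > 1 for every root.
Degree 3: look for a simple real root z0 first, then factor out (1 - z/z0) and solve the remaining quadratic.
Testing z0 = -2: P(-2) = 1 + (0.43)(-2) + (-0.335)(-2)^2 + (-0.15)(-2)^3
  = 1 + (-0.86) + (-1.34) + (1.2) = 0.  So z_0 = -2 is a root, |z_0| = 2.
Divide out the factor (1 + 0.5 z) = (1 - z/z0) (since 1/z0 = -0.5):
  P(z) = (1 + 0.5 z)(1 + (-0.07) z + (-0.3) z^2)
  [check: z-coef -0.07 - (-0.5) = 0.43; z^2-coef -0.3 - (-0.5)(-0.07) = -0.335; z^3-coef -(-0.5)(-0.3) = -0.15.]
Remaining roots from the quadratic factor 1 + (-0.07) z + (-0.3) z^2:
  Set 1 + (-0.07) z + (-0.3) z^2 = 0, i.e. a z^2 + b z + c = 0 with a = -0.3, b = -0.07, c = 1.
  Discriminant D = b^2 - 4ac = (-0.07)^2 - 4*(-0.3)*1 = 0.0049 - (-1.2) = 1.2049.
  D >= 0, so the roots are real: z = (-b +/- sqrt(D)) / (2a) = (0.07 +/- 1.097679) / (-0.6).
    z_1 = (0.07 + 1.097679) / (-0.6) = -1.9461,   |z_1| = 1.9461.
    z_2 = (0.07 - 1.097679) / (-0.6) = 1.7128,   |z_2| = 1.7128.
Moduli of all roots: 2.0000, 1.9461, 1.7128.
All moduli strictly greater than 1? Yes.
Verdict: Invertible.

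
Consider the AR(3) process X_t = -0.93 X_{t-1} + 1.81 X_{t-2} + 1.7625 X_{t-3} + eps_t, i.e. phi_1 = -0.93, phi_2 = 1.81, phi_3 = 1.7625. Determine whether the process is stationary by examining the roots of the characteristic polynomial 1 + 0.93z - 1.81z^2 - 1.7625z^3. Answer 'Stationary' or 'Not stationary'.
\text{Not stationary}

The AR(p) characteristic polynomial is P(z) = 1 + 0.93z - 1.81z^2 - 1.7625z^3.
Stationarity requires all roots to lie outside the unit circle, i.e. |z| > 1 for every root.
Degree 3: look for a simple real root z0 first, then factor out (1 - z/z0) and solve the remaining quadratic.
Testing z0 = -0.8: P(-0.8) = 1 + (0.93)(-0.8) + (-1.81)(-0.8)^2 + (-1.7625)(-0.8)^3
  = 1 + (-0.744) + (-1.1584) + (0.9024) = 0.  So z_0 = -0.8 is a root, |z_0| = 0.8.
Divide out the factor (1 + 1.25 z) = (1 - z/z0) (since 1/z0 = -1.25):
  P(z) = (1 + 1.25 z)(1 + (-0.32) z + (-1.41) z^2)
  [check: z-coef -0.32 - (-1.25) = 0.93; z^2-coef -1.41 - (-1.25)(-0.32) = -1.81; z^3-coef -(-1.25)(-1.41) = -1.7625.]
Remaining roots from the quadratic factor 1 + (-0.32) z + (-1.41) z^2:
  Set 1 + (-0.32) z + (-1.41) z^2 = 0, i.e. a z^2 + b z + c = 0 with a = -1.41, b = -0.32, c = 1.
  Discriminant D = b^2 - 4ac = (-0.32)^2 - 4*(-1.41)*1 = 0.1024 - (-5.64) = 5.7424.
  D >= 0, so the roots are real: z = (-b +/- sqrt(D)) / (2a) = (0.32 +/- 2.396331) / (-2.82).
    z_1 = (0.32 + 2.396331) / (-2.82) = -0.9632,   |z_1| = 0.9632.
    z_2 = (0.32 - 2.396331) / (-2.82) = 0.7363,   |z_2| = 0.7363.
Moduli of all roots: 0.8000, 0.9632, 0.7363.
All moduli strictly greater than 1? No.
Verdict: Not stationary.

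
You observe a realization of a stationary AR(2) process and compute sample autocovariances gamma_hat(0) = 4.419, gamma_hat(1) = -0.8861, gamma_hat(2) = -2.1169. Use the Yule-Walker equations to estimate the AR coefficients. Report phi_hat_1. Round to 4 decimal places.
\hat\phi_{1} = -0.3090

The Yule-Walker equations for an AR(p) process read, in matrix form,
  Gamma_p phi = r_p,   with   (Gamma_p)_{ij} = gamma(|i - j|),
                       (r_p)_i = gamma(i),   i,j = 1..p.
Substitute the sample gammas (Toeplitz matrix and right-hand side of size 2):
  Gamma_p = [[4.419, -0.8861], [-0.8861, 4.419]]
  r_p     = [-0.8861, -2.1169]
Written out:
  4.419 phi_1 - 0.8861 phi_2 = -0.8861
  -0.8861 phi_1 + 4.419 phi_2 = -2.1169
Solve by Cramer's rule:
  det = gamma(0)^2 - gamma(1)^2 = (4.419)^2 - (-0.8861)^2 = 19.527561 - 0.78517321 = 18.74238779
  phi_hat_1 = [gamma(1) gamma(0) - gamma(1) gamma(2)] / det = [(-0.8861)(4.419) - (-0.8861)(-2.1169)] / 18.74238779 = -5.79146099 / 18.74238779 = -0.309
  phi_hat_2 = [gamma(0) gamma(2) - gamma(1)^2] / det = [(4.419)(-2.1169) - (-0.8861)^2] / 18.74238779 = -10.13975431 / 18.74238779 = -0.541
So phi_hat = [-0.3090, -0.5410].
Therefore phi_hat_1 = -0.3090.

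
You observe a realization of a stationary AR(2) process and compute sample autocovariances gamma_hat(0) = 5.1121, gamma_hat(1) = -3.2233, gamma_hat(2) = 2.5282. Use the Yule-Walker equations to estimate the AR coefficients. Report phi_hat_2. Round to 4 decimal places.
\hat\phi_{2} = 0.1610

The Yule-Walker equations for an AR(p) process read, in matrix form,
  Gamma_p phi = r_p,   with   (Gamma_p)_{ij} = gamma(|i - j|),
                       (r_p)_i = gamma(i),   i,j = 1..p.
Substitute the sample gammas (Toeplitz matrix and right-hand side of size 2):
  Gamma_p = [[5.1121, -3.2233], [-3.2233, 5.1121]]
  r_p     = [-3.2233, 2.5282]
Written out:
  5.1121 phi_1 - 3.2233 phi_2 = -3.2233
  -3.2233 phi_1 + 5.1121 phi_2 = 2.5282
Solve by Cramer's rule:
  det = gamma(0)^2 - gamma(1)^2 = (5.1121)^2 - (-3.2233)^2 = 26.13356641 - 10.38966289 = 15.74390352
  phi_hat_1 = [gamma(1) gamma(0) - gamma(1) gamma(2)] / det = [(-3.2233)(5.1121) - (-3.2233)(2.5282)] / 15.74390352 = -8.32868487 / 15.74390352 = -0.529
  phi_hat_2 = [gamma(0) gamma(2) - gamma(1)^2] / det = [(5.1121)(2.5282) - (-3.2233)^2] / 15.74390352 = 2.53474833 / 15.74390352 = 0.161
So phi_hat = [-0.5290, 0.1610].
Therefore phi_hat_2 = 0.1610.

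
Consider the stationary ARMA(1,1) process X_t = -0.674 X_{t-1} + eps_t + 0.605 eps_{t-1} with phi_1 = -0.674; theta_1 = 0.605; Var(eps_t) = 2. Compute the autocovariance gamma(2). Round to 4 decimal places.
\gamma(2) = 0.1009

Multiply the model equation by X_{t-k} and take expectations. With theta_0 = psi_0 = 1 and psi_j the MA(infinity) weights, this gives
  gamma(k) - sum_i phi_i gamma(k-i) = c_k,
  c_k = sigma^2 * sum_{j=k..q} theta_j psi_{j-k}   (c_k = 0 for k > q),
using gamma(-m) = gamma(m).
psi-weights needed (psi_j = theta_j + sum_i phi_i psi_{j-i}):
  psi_1 = theta_1 + phi_1 = 0.605 + (-0.674) = -0.069
Right-hand sides:
  c_0 = sigma^2 (1 + theta_1 psi_1) = 2 * (1 + (0.605)(-0.069)) = 2 * 0.958255 = 1.91651
  c_1 = sigma^2 theta_1 = 2 * (0.605) = 1.21
  c_2 = 0
Equations for k = 0 and k = 1 (AR order 1):
  gamma(0) = phi_1 gamma(1) + c_0
  gamma(1) = phi_1 gamma(0) + c_1
Substituting the second into the first: gamma(0) (1 - phi_1^2) = c_0 + phi_1 c_1, so
  gamma(0) = (c_0 + phi_1 c_1) / (1 - phi_1^2) = (1.91651 + (-0.674)(1.21)) / (1 - (-0.674)^2) = 1.10097 / 0.545724 = 2.017448.
  gamma(1) = phi_1 gamma(0) + c_1 = (-0.674)(2.017448) + (1.21) = -0.14976.
For k = 2 (> q): gamma(2) = phi_1 gamma(1) = (-0.674)(-0.14976) = 0.100938.
Therefore gamma(2) = 0.1009 (to 4 decimal places).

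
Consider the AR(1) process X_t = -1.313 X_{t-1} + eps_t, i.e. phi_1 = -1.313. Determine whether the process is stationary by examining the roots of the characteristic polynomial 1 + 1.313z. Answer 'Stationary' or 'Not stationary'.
\text{Not stationary}

The AR(p) characteristic polynomial is P(z) = 1 + 1.313z.
Stationarity requires all roots to lie outside the unit circle, i.e. |z| > 1 for every root.
This is linear in z: 1 + (1.313) z = 0  =>  z = -1/(1.313) = -0.761615,  |z| = 0.761615.
Moduli of all roots: 0.7616.
All moduli strictly greater than 1? No.
Verdict: Not stationary.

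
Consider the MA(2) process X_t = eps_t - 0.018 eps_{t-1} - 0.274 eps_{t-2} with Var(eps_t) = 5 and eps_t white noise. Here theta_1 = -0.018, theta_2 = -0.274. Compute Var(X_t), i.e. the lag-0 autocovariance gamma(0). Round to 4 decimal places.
\gamma(0) = 5.3770

For an MA(q) process X_t = eps_t + sum_i theta_i eps_{t-i} with
Var(eps_t) = sigma^2, the variance is
  gamma(0) = sigma^2 * (1 + sum_i theta_i^2).
  sum_i theta_i^2 = (-0.018)^2 + (-0.274)^2 = 0.000324 + 0.075076 = 0.0754.
  gamma(0) = 5 * (1 + 0.0754) = 5 * 1.0754 = 5.377, which rounds to 5.3770.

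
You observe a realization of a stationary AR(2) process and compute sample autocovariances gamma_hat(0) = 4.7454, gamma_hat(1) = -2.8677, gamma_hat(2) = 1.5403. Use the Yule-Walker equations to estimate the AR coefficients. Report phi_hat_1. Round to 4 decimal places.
\hat\phi_{1} = -0.6430

The Yule-Walker equations for an AR(p) process read, in matrix form,
  Gamma_p phi = r_p,   with   (Gamma_p)_{ij} = gamma(|i - j|),
                       (r_p)_i = gamma(i),   i,j = 1..p.
Substitute the sample gammas (Toeplitz matrix and right-hand side of size 2):
  Gamma_p = [[4.7454, -2.8677], [-2.8677, 4.7454]]
  r_p     = [-2.8677, 1.5403]
Written out:
  4.7454 phi_1 - 2.8677 phi_2 = -2.8677
  -2.8677 phi_1 + 4.7454 phi_2 = 1.5403
Solve by Cramer's rule:
  det = gamma(0)^2 - gamma(1)^2 = (4.7454)^2 - (-2.8677)^2 = 22.51882116 - 8.22370329 = 14.29511787
  phi_hat_1 = [gamma(1) gamma(0) - gamma(1) gamma(2)] / det = [(-2.8677)(4.7454) - (-2.8677)(1.5403)] / 14.29511787 = -9.19126527 / 14.29511787 = -0.643
  phi_hat_2 = [gamma(0) gamma(2) - gamma(1)^2] / det = [(4.7454)(1.5403) - (-2.8677)^2] / 14.29511787 = -0.91436367 / 14.29511787 = -0.064
So phi_hat = [-0.6430, -0.0640].
Therefore phi_hat_1 = -0.6430.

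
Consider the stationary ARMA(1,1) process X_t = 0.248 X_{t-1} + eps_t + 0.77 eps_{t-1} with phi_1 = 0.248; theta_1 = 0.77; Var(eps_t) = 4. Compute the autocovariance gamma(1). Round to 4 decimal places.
\gamma(1) = 5.1674

Multiply the model equation by X_{t-k} and take expectations. With theta_0 = psi_0 = 1 and psi_j the MA(infinity) weights, this gives
  gamma(k) - sum_i phi_i gamma(k-i) = c_k,
  c_k = sigma^2 * sum_{j=k..q} theta_j psi_{j-k}   (c_k = 0 for k > q),
using gamma(-m) = gamma(m).
psi-weights needed (psi_j = theta_j + sum_i phi_i psi_{j-i}):
  psi_1 = theta_1 + phi_1 = 0.77 + (0.248) = 1.018
Right-hand sides:
  c_0 = sigma^2 (1 + theta_1 psi_1) = 4 * (1 + (0.77)(1.018)) = 4 * 1.78386 = 7.13544
  c_1 = sigma^2 theta_1 = 4 * (0.77) = 3.08
  c_2 = 0
Equations for k = 0 and k = 1 (AR order 1):
  gamma(0) = phi_1 gamma(1) + c_0
  gamma(1) = phi_1 gamma(0) + c_1
Substituting the second into the first: gamma(0) (1 - phi_1^2) = c_0 + phi_1 c_1, so
  gamma(0) = (c_0 + phi_1 c_1) / (1 - phi_1^2) = (7.13544 + (0.248)(3.08)) / (1 - (0.248)^2) = 7.89928 / 0.938496 = 8.416956.
  gamma(1) = phi_1 gamma(0) + c_1 = (0.248)(8.416956) + (3.08) = 5.167405.
Therefore gamma(1) = 5.1674 (to 4 decimal places).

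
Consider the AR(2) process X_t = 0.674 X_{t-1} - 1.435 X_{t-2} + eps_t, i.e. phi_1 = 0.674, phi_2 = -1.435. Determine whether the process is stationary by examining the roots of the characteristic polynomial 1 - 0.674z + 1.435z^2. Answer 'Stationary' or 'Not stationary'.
\text{Not stationary}

The AR(p) characteristic polynomial is P(z) = 1 - 0.674z + 1.435z^2.
Stationarity requires all roots to lie outside the unit circle, i.e. |z| > 1 for every root.
Set 1 + (-0.674) z + (1.435) z^2 = 0, i.e. a z^2 + b z + c = 0 with a = 1.435, b = -0.674, c = 1.
Discriminant D = b^2 - 4ac = (-0.674)^2 - 4*(1.435)*1 = 0.454276 - (5.74) = -5.285724.
D < 0, so the roots are the complex-conjugate pair z = (-b +/- i sqrt(-D)) / (2a) = 0.2348 +/- 0.8011i.
For a conjugate pair |z|^2 = z * conj(z) = (product of roots) = c/a = 1/(1.435) = 0.696864, so |z| = sqrt(0.696864) = 0.8348 for both roots.
Moduli of all roots: 0.8348, 0.8348.
All moduli strictly greater than 1? No.
Verdict: Not stationary.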